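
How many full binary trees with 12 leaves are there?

58786

A full binary tree with L leaves has L−1 internal nodes and is counted by C_{L−1}; L = 12 gives C_11.
C_11 = 58786.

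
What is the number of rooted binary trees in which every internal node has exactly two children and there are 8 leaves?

A full binary tree with L leaves has L−1 internal nodes and is counted by C_{L−1}; L = 8 gives C_7.
C_7 = C(14,7)/8 = 3432/8 = 429.

429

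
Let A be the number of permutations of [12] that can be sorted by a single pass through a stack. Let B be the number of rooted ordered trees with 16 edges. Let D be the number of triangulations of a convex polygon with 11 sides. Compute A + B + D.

35570544

Stack-sortable permutations are exactly the 231-avoiding ones, counted by C_n; here n = 12. So A = C_12 = 208012.
A rooted plane tree with 16 edges has 17 nodes, and the count is C_16. So B = C_16 = 35357670.
The number of triangulations of an 11-gon is the Catalan number C_9 (index = sides − 2). So D = C_9 = 4862.
A + B + D = 208012 + 35357670 + 4862 = 35570544.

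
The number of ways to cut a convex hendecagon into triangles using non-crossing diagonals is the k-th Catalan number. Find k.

A convex 11-gon is triangulated into 9 triangles, and the number of such triangulations is the Catalan number C_{11−2} = C_9.

9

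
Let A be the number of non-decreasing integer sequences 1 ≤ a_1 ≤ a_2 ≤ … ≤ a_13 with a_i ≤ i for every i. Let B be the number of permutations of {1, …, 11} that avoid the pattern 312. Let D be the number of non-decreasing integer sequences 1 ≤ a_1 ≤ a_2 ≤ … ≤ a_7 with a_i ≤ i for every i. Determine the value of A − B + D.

Such sub-staircase sequences of length n are counted by C_n; here n = 13. So A = C_13 = 742900.
Permutations of [n] avoiding any single length-3 pattern are counted by C_n; here n = 11. So B = C_11 = 58786.
Such sub-staircase sequences of length n are counted by C_n; here n = 7. So D = C_7 = 429.
A − B + D = 742900 − 58786 + 429 = 684543.

684543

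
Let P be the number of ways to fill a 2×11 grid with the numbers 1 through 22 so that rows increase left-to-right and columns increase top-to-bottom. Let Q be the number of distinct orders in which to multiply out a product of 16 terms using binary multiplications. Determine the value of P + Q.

9753631

By the hook-length formula (or a Dyck-path bijection), SYT of shape 2×11 number C_11. So P = C_11 = 58786.
Bracketing 16 factors into binary products is counted by C_{16−1} = C_15. So Q = C_15 = 9694845.
P + Q = 58786 + 9694845 = 9753631.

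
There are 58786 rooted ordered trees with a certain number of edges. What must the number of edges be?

11

Rooted ordered trees with n edges are counted by C_n. The Catalan number equal to 58786 is C_11.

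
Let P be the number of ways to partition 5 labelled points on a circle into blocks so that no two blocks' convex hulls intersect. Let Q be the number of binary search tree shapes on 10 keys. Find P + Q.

16838

The non-crossing partitions of [5] form a lattice of size C_5. So P = C_5 = 42.
Binary trees (left/right distinguished) on n nodes are counted by C_n; here n = 10. So Q = C_10 = 16796.
P + Q = 42 + 16796 = 16838.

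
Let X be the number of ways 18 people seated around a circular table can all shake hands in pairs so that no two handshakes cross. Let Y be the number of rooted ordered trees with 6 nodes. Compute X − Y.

With 18 = 2·9 people, non-crossing handshake pairings are non-crossing perfect matchings on a circle, counted by C_9. So X = C_9 = 4862.
A rooted plane tree on 6 nodes has 5 edges, and such trees are counted by C_5. So Y = C_5 = 42.
X − Y = 4862 − 42 = 4820.

4820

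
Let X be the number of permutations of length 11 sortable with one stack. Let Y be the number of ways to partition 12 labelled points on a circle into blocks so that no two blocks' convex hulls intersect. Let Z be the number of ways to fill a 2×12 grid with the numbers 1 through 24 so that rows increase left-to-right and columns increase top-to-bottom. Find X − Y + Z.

By Knuth's characterisation, the stack-sortable permutations of length 11 are the 231-avoiders, numbering C_11. So X = C_11 = 58786.
The non-crossing partitions of [12] form a lattice of size C_12. So Y = C_12 = 208012.
By the hook-length formula (or a Dyck-path bijection), SYT of shape 2×12 number C_12. So Z = C_12 = 208012.
X − Y + Z = 58786 − 208012 + 208012 = 58786.

58786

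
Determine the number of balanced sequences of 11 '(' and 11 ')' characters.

A balanced arrangement of 11 bracket pairs is a Dyck word of semilength 11, so the count is C_11.
C_11 = C_10 · 2(2·10+1)/(10+2) = 16796 · 42/12 = 58786.

58786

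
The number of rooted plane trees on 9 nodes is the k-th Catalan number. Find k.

8

A rooted plane tree on 9 nodes has 8 edges, and such trees are counted by C_8.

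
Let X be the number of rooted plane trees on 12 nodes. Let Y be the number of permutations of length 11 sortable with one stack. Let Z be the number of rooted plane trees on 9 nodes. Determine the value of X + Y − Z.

A rooted plane tree on 12 nodes has 11 edges, and such trees are counted by C_11. So X = C_11 = 58786.
Stack-sortable permutations are exactly the 231-avoiding ones, counted by C_n; here n = 11. So Y = C_11 = 58786.
Rooted ordered (plane) trees on m nodes have m−1 edges and are counted by C_{m−1}; m = 9 gives C_8. So Z = C_8 = 1430.
X + Y − Z = 58786 + 58786 − 1430 = 116142.

116142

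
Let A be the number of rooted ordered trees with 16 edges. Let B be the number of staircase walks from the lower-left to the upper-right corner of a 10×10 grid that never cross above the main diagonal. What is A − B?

35340874

Rooted ordered trees with n edges are counted by C_n; here n = 16. So A = C_16 = 35357670.
Sub-diagonal monotone paths from (0,0) to (10,10) biject with Dyck paths of semilength 10, giving C_10. So B = C_10 = 16796.
A − B = 35357670 − 16796 = 35340874.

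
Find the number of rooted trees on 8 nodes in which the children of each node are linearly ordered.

429

A rooted plane tree on 8 nodes has 7 edges, and such trees are counted by C_7.
C_7 = C(14,7)/8 = 3432/8 = 429.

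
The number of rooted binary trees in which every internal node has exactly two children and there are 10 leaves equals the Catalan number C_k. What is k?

A full binary tree with L leaves has L−1 internal nodes and is counted by C_{L−1}; L = 10 gives C_9.

9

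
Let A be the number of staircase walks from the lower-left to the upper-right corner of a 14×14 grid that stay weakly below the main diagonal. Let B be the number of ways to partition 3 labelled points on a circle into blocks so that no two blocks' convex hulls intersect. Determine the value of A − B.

Monotone paths in an n×n grid that stay weakly below the diagonal are counted by C_n; here n = 14. So A = C_14 = 2674440.
Non-crossing partitions of an n-element set are counted by C_n; here n = 3. So B = C_3 = 5.
A − B = 2674440 − 5 = 2674435.

2674435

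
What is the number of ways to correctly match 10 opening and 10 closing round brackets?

16796

With 10 pairs the number of balanced bracket strings is the Catalan number C_10.
C_10 = C_9 · 2(2·9+1)/(9+2) = 4862 · 38/11 = 16796.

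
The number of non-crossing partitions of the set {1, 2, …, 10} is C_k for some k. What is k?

Non-crossing partitions of an n-element set are counted by C_n; here n = 10.

10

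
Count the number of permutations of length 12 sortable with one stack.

208012

By Knuth's characterisation, the stack-sortable permutations of length 12 are the 231-avoiders, numbering C_12.
C_12 = C(24,12)/13 = 2704156/13 = 208012.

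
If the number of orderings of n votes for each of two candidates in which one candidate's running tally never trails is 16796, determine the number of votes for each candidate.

Such ballot sequences with n votes each are counted by C_n; 16796 = C_10.

10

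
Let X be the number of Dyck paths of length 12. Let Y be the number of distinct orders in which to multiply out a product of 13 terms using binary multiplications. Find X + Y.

A Dyck path with 6 up-steps and 6 down-steps has semilength 6, so there are C_6 of them. So X = C_6 = 132.
Ways to associate a product of 13 factors correspond to binary trees on 13 leaves, so the count is C_12. So Y = C_12 = 208012.
X + Y = 132 + 208012 = 208144.

208144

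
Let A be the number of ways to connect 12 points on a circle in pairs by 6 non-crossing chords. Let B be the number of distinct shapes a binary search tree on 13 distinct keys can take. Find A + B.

743032

Non-crossing perfect matchings of 2n points on a circle are counted by C_n; with 12 points, n = 6. So A = C_6 = 132.
There are C_n binary search tree shapes on n keys; with n = 13 that is C_13. So B = C_13 = 742900.
A + B = 132 + 742900 = 743032.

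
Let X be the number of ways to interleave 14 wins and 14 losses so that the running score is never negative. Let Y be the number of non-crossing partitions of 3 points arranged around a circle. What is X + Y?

2674445

Reading a vote for the leader as '(' and for the other as ')' turns such a sequence into a balanced string of 14 pairs, so the count is C_14. So X = C_14 = 2674440.
The non-crossing partitions of [3] form a lattice of size C_3. So Y = C_3 = 5.
X + Y = 2674440 + 5 = 2674445.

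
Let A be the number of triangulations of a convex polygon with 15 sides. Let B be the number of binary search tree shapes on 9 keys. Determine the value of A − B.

738038

A convex 15-gon is triangulated into 13 triangles, and the number of such triangulations is the Catalan number C_{15−2} = C_13. So A = C_13 = 742900.
Rooted binary trees with 9 nodes (each child slot possibly empty) number C_9. So B = C_9 = 4862.
A − B = 742900 − 4862 = 738038.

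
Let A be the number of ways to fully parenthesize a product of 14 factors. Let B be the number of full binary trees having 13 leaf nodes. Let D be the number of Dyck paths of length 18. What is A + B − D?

Ways to associate a product of 14 factors correspond to binary trees on 14 leaves, so the count is C_13. So A = C_13 = 742900.
Full binary trees with 13 leaves have 13−1 = 12 internal nodes, so there are C_12 of them. So B = C_12 = 208012.
A Dyck path with 9 up-steps and 9 down-steps has semilength 9, so there are C_9 of them. So D = C_9 = 4862.
A + B − D = 742900 + 208012 − 4862 = 946050.

946050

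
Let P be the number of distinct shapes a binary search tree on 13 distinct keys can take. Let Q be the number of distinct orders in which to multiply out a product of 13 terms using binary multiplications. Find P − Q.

Rooted binary trees with 13 nodes (each child slot possibly empty) number C_13. So P = C_13 = 742900.
Parenthesizations of m factors correspond to full binary trees with m leaves, counted by C_{m−1}; m = 13 gives C_12. So Q = C_12 = 208012.
P − Q = 742900 − 208012 = 534888.

534888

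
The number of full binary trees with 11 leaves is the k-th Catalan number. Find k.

A full binary tree with L leaves has L−1 internal nodes and is counted by C_{L−1}; L = 11 gives C_10.

10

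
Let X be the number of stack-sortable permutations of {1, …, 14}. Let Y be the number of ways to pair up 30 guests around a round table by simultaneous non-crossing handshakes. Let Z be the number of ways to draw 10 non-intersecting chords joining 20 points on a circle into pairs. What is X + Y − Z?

By Knuth's characterisation, the stack-sortable permutations of length 14 are the 231-avoiders, numbering C_14. So X = C_14 = 2674440.
With 30 = 2·15 people, non-crossing handshake pairings are non-crossing perfect matchings on a circle, counted by C_15. So Y = C_15 = 9694845.
Non-crossing perfect matchings of 2n points on a circle are counted by C_n; with 20 points, n = 10. So Z = C_10 = 16796.
X + Y − Z = 2674440 + 9694845 − 16796 = 12352489.

12352489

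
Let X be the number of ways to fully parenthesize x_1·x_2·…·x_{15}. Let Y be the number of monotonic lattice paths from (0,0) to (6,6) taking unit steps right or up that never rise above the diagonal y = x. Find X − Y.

Parenthesizations of m factors correspond to full binary trees with m leaves, counted by C_{m−1}; m = 15 gives C_14. So X = C_14 = 2674440.
Sub-diagonal monotone paths from (0,0) to (6,6) biject with Dyck paths of semilength 6, giving C_6. So Y = C_6 = 132.
X − Y = 2674440 − 132 = 2674308.

2674308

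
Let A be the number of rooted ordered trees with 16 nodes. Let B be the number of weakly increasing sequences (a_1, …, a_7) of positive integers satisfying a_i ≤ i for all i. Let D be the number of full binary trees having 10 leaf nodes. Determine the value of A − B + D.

9699278

Rooted ordered (plane) trees on m nodes have m−1 edges and are counted by C_{m−1}; m = 16 gives C_15. So A = C_15 = 9694845.
Such sub-staircase sequences of length n are counted by C_n; here n = 7. So B = C_7 = 429.
A full binary tree with L leaves has L−1 internal nodes and is counted by C_{L−1}; L = 10 gives C_9. So D = C_9 = 4862.
A − B + D = 9694845 − 429 + 4862 = 9699278.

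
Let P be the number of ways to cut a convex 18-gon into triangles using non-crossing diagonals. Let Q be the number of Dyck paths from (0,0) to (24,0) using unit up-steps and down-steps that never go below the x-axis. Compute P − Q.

Triangulations of a convex m-gon are counted by C_{m−2}; with m = 18 this is C_16. So P = C_16 = 35357670.
Dyck paths of semilength n (length 2n) are counted by C_n; here n = 12. So Q = C_12 = 208012.
P − Q = 35357670 − 208012 = 35149658.

35149658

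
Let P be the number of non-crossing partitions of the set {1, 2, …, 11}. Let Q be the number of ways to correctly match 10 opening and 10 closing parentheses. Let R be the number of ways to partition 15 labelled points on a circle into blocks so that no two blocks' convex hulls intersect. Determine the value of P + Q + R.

Non-crossing partitions of an n-element set are counted by C_n; here n = 11. So P = C_11 = 58786.
A balanced arrangement of 10 bracket pairs is a Dyck word of semilength 10, so the count is C_10. So Q = C_10 = 16796.
Non-crossing partitions of an n-element set are counted by C_n; here n = 15. So R = C_15 = 9694845.
P + Q + R = 58786 + 16796 + 9694845 = 9770427.

9770427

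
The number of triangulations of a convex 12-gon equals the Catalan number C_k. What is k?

Triangulations of a convex m-gon are counted by C_{m−2}; with m = 12 this is C_10.

10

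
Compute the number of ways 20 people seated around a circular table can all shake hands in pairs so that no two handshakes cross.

Non-crossing handshake pairings of 2n people are counted by C_n; 20 people gives n = 10.
C_10 = 16796.

16796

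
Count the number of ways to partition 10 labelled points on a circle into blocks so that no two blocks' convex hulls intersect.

16796

The non-crossing partitions of [10] form a lattice of size C_10.
C_10 = C_9 · 2(2·9+1)/(9+2) = 4862 · 38/11 = 16796.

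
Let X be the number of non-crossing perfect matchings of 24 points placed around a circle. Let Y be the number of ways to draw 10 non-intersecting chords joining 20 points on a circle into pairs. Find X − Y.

Non-crossing perfect matchings of 2n points on a circle are counted by C_n; with 24 points, n = 12. So X = C_12 = 208012.
Pairing 20 circle points by 10 non-crossing chords gives C_10 matchings. So Y = C_10 = 16796.
X − Y = 208012 − 16796 = 191216.

191216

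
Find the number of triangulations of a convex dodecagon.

A convex 12-gon is triangulated into 10 triangles, and the number of such triangulations is the Catalan number C_{12−2} = C_10.
C_10 = C(20,10)/11 = 184756/11 = 16796.

16796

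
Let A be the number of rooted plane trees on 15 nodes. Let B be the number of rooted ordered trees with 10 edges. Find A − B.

2657644

Rooted ordered (plane) trees on m nodes have m−1 edges and are counted by C_{m−1}; m = 15 gives C_14. So A = C_14 = 2674440.
A rooted plane tree with 10 edges has 11 nodes, and the count is C_10. So B = C_10 = 16796.
A − B = 2674440 − 16796 = 2657644.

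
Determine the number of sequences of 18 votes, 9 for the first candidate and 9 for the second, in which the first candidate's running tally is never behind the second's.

4862

Ballot sequences with n votes each where one side never trails are Dyck words, counted by C_n; here n = 9.
C_9 = C(18,9)/10 = 48620/10 = 4862.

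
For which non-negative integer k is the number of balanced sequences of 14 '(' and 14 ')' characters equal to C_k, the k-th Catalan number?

14

Balanced strings of n pairs of brackets are counted by C_n; here n = 14.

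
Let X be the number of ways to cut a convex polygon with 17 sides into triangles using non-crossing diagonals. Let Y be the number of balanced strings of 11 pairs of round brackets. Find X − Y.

Triangulations of a convex m-gon are counted by C_{m−2}; with m = 17 this is C_15. So X = C_15 = 9694845.
With 11 pairs the number of balanced bracket strings is the Catalan number C_11. So Y = C_11 = 58786.
X − Y = 9694845 − 58786 = 9636059.

9636059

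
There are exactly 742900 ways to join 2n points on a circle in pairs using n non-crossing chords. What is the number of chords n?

Non-crossing pairings of 2n points on a circle are counted by C_n. The Catalan number equal to 742900 is C_13.

13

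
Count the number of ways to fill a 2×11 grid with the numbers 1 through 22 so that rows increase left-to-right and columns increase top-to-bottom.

58786

By the hook-length formula (or a Dyck-path bijection), SYT of shape 2×11 number C_11.
C_11 = C(22,11)/12 = 705432/12 = 58786.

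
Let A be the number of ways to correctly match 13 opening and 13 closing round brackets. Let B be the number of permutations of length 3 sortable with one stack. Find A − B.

Balanced strings of n pairs of brackets are counted by C_n; here n = 13. So A = C_13 = 742900.
By Knuth's characterisation, the stack-sortable permutations of length 3 are the 231-avoiders, numbering C_3. So B = C_3 = 5.
A − B = 742900 − 5 = 742895.

742895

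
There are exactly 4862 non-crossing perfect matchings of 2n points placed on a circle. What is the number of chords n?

9

Non-crossing pairings of 2n points on a circle are counted by C_n; 4862 = C_9.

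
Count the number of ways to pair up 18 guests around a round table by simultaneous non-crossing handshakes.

4862

Non-crossing handshake pairings of 2n people are counted by C_n; 18 people gives n = 9.
C_9 = 4862.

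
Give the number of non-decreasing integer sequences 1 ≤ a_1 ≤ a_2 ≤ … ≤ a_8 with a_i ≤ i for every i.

1430

Such sub-staircase sequences of length n are counted by C_n; here n = 8.
C_8 = C(16,8)/9 = 12870/9 = 1430.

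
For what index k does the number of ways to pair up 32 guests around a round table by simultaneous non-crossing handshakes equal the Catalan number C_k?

With 32 = 2·16 people, non-crossing handshake pairings are non-crossing perfect matchings on a circle, counted by C_16.

16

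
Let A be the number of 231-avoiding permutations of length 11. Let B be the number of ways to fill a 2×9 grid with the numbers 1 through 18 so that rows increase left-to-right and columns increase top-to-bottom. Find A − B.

Permutations of [n] avoiding any single length-3 pattern are counted by C_n; here n = 11. So A = C_11 = 58786.
By the hook-length formula (or a Dyck-path bijection), SYT of shape 2×9 number C_9. So B = C_9 = 4862.
A − B = 58786 − 4862 = 53924.

53924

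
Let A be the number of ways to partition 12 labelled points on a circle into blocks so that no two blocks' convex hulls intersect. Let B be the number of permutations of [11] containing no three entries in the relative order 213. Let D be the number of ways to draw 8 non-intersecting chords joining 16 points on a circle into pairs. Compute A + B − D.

The non-crossing partitions of [12] form a lattice of size C_12. So A = C_12 = 208012.
Permutations of [n] avoiding any single length-3 pattern are counted by C_n; here n = 11. So B = C_11 = 58786.
Non-crossing perfect matchings of 2n points on a circle are counted by C_n; with 16 points, n = 8. So D = C_8 = 1430.
A + B − D = 208012 + 58786 − 1430 = 265368.

265368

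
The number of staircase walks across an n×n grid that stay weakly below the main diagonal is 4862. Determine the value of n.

Such diagonal-avoiding paths in an n×n grid are counted by C_n; 4862 = C_9.

9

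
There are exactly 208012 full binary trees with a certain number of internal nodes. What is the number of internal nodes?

12

Full binary trees with n internal nodes are counted by C_n; 208012 = C_12.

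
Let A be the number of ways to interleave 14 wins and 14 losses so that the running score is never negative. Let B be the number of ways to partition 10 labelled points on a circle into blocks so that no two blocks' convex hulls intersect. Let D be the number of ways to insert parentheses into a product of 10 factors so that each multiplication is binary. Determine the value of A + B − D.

Reading a vote for the leader as '(' and for the other as ')' turns such a sequence into a balanced string of 14 pairs, so the count is C_14. So A = C_14 = 2674440.
The non-crossing partitions of [10] form a lattice of size C_10. So B = C_10 = 16796.
Parenthesizations of m factors correspond to full binary trees with m leaves, counted by C_{m−1}; m = 10 gives C_9. So D = C_9 = 4862.
A + B − D = 2674440 + 16796 − 4862 = 2686374.

2686374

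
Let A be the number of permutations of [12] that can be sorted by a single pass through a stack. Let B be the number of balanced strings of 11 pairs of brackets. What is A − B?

Stack-sortable permutations are exactly the 231-avoiding ones, counted by C_n; here n = 12. So A = C_12 = 208012.
A balanced arrangement of 11 bracket pairs is a Dyck word of semilength 11, so the count is C_11. So B = C_11 = 58786.
A − B = 208012 − 58786 = 149226.

149226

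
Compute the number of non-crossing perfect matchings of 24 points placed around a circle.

Non-crossing perfect matchings of 2n points on a circle are counted by C_n; with 24 points, n = 12.
C_12 = C(24,12)/13 = 2704156/13 = 208012.

208012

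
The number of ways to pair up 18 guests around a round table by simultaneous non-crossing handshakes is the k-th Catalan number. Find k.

9

Non-crossing handshake pairings of 2n people are counted by C_n; 18 people gives n = 9.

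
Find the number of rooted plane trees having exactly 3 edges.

A rooted plane tree with 3 edges has 4 nodes, and the count is C_3.
C_3 = C(6,3)/4 = 20/4 = 5.

5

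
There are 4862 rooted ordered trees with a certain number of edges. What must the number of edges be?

9

Rooted ordered trees with n edges are counted by C_n. The Catalan number equal to 4862 is C_9.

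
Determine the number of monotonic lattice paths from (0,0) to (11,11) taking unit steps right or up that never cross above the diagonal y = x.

Sub-diagonal monotone paths from (0,0) to (11,11) biject with Dyck paths of semilength 11, giving C_11.
C_11 = C(22,11)/12 = 705432/12 = 58786.

58786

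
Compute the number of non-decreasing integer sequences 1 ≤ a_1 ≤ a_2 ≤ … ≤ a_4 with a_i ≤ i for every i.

Such sub-staircase sequences of length n are counted by C_n; here n = 4.
C_4 = 14.

14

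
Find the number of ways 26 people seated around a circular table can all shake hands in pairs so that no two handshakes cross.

With 26 = 2·13 people, non-crossing handshake pairings are non-crossing perfect matchings on a circle, counted by C_13.
C_13 = C(26,13)/14 = 10400600/14 = 742900.

742900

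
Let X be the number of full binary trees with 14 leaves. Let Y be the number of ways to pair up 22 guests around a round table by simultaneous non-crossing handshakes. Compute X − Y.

A full binary tree with L leaves has L−1 internal nodes and is counted by C_{L−1}; L = 14 gives C_13. So X = C_13 = 742900.
Non-crossing handshake pairings of 2n people are counted by C_n; 22 people gives n = 11. So Y = C_11 = 58786.
X − Y = 742900 − 58786 = 684114.

684114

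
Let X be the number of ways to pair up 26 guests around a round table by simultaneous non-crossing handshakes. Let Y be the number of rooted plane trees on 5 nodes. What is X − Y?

742886

Non-crossing handshake pairings of 2n people are counted by C_n; 26 people gives n = 13. So X = C_13 = 742900.
A rooted plane tree on 5 nodes has 4 edges, and such trees are counted by C_4. So Y = C_4 = 14.
X − Y = 742900 − 14 = 742886.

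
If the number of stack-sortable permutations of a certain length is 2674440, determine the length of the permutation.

14

Stack-sortable permutations of [n] are counted by C_n. Since C_14 = 2674440, the index is 14.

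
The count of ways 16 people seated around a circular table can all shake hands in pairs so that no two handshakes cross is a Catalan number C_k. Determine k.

8

With 16 = 2·8 people, non-crossing handshake pairings are non-crossing perfect matchings on a circle, counted by C_8.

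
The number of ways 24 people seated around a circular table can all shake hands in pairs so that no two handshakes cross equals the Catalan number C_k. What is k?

12

With 24 = 2·12 people, non-crossing handshake pairings are non-crossing perfect matchings on a circle, counted by C_12.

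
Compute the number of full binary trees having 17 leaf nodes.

35357670

A full binary tree with L leaves has L−1 internal nodes and is counted by C_{L−1}; L = 17 gives C_16.
C_16 = C(32,16)/17 = 601080390/17 = 35357670.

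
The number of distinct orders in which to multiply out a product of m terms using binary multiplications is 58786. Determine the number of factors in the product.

Parenthesizations of m factors are counted by C_{m−1}. Since C_11 = 58786, the index is 11.
So the index is 11, and the number of factors is 11 + 1 = 12.

12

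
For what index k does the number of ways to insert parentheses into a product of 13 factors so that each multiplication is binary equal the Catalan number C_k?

Ways to associate a product of 13 factors correspond to binary trees on 13 leaves, so the count is C_12.

12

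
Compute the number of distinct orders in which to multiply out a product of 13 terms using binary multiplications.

208012

Ways to associate a product of 13 factors correspond to binary trees on 13 leaves, so the count is C_12.
C_12 = C_11 · 2(2·11+1)/(11+2) = 58786 · 46/13 = 208012.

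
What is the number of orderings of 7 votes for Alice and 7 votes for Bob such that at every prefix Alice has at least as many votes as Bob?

Reading a vote for the leader as '(' and for the other as ')' turns such a sequence into a balanced string of 7 pairs, so the count is C_7.
C_7 = C(14,7)/8 = 3432/8 = 429.

429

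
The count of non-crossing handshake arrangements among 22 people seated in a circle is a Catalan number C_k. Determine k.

11

With 22 = 2·11 people, non-crossing handshake pairings are non-crossing perfect matchings on a circle, counted by C_11.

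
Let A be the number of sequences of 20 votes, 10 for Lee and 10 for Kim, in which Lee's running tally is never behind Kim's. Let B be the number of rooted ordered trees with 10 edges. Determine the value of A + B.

Reading a vote for the leader as '(' and for the other as ')' turns such a sequence into a balanced string of 10 pairs, so the count is C_10. So A = C_10 = 16796.
Rooted ordered trees with n edges are counted by C_n; here n = 10. So B = C_10 = 16796.
A + B = 16796 + 16796 = 33592.

33592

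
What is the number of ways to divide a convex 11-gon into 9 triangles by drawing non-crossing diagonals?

4862

Triangulations of a convex m-gon are counted by C_{m−2}; with m = 11 this is C_9.
C_9 = C(18,9)/10 = 48620/10 = 4862.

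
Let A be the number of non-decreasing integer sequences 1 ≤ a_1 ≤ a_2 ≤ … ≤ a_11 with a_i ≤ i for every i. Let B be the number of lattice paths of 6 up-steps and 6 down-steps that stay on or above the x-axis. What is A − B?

Such sub-staircase sequences of length n are counted by C_n; here n = 11. So A = C_11 = 58786.
A Dyck path with 6 up-steps and 6 down-steps has semilength 6, so there are C_6 of them. So B = C_6 = 132.
A − B = 58786 − 132 = 58654.

58654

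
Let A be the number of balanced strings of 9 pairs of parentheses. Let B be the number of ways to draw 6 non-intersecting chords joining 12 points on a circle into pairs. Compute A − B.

Balanced strings of n pairs of brackets are counted by C_n; here n = 9. So A = C_9 = 4862.
Non-crossing perfect matchings of 2n points on a circle are counted by C_n; with 12 points, n = 6. So B = C_6 = 132.
A − B = 4862 − 132 = 4730.

4730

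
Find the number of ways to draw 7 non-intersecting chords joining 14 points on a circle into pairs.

429

Non-crossing perfect matchings of 2n points on a circle are counted by C_n; with 14 points, n = 7.
C_7 = C(14,7)/8 = 3432/8 = 429.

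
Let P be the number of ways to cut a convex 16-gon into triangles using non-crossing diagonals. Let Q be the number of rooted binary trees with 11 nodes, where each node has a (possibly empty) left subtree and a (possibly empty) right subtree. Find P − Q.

2615654

The number of triangulations of a 16-gon is the Catalan number C_14 (index = sides − 2). So P = C_14 = 2674440.
Rooted binary trees with 11 nodes (each child slot possibly empty) number C_11. So Q = C_11 = 58786.
P − Q = 2674440 − 58786 = 2615654.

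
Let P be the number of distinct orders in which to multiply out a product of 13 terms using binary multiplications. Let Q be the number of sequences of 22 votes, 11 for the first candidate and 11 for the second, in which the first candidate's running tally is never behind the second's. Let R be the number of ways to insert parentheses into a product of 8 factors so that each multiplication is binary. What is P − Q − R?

148797

Parenthesizations of m factors correspond to full binary trees with m leaves, counted by C_{m−1}; m = 13 gives C_12. So P = C_12 = 208012.
Reading a vote for the leader as '(' and for the other as ')' turns such a sequence into a balanced string of 11 pairs, so the count is C_11. So Q = C_11 = 58786.
Bracketing 8 factors into binary products is counted by C_{8−1} = C_7. So R = C_7 = 429.
P − Q − R = 208012 − 58786 − 429 = 148797.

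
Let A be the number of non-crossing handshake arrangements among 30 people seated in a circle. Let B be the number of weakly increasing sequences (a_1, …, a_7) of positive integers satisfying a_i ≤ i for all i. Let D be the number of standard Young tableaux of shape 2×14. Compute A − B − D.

With 30 = 2·15 people, non-crossing handshake pairings are non-crossing perfect matchings on a circle, counted by C_15. So A = C_15 = 9694845.
Such sub-staircase sequences of length n are counted by C_n; here n = 7. So B = C_7 = 429.
Standard Young tableaux of shape 2×n are counted by C_n; here n = 14. So D = C_14 = 2674440.
A − B − D = 9694845 − 429 − 2674440 = 7019976.

7019976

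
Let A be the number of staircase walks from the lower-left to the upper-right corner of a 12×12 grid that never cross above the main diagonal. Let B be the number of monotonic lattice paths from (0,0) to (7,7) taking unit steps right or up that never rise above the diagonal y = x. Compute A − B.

Monotone paths in an n×n grid that stay weakly below the diagonal are counted by C_n; here n = 12. So A = C_12 = 208012.
Monotone paths in an n×n grid that stay weakly below the diagonal are counted by C_n; here n = 7. So B = C_7 = 429.
A − B = 208012 − 429 = 207583.

207583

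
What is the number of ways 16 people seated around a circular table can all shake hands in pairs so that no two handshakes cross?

1430

Non-crossing handshake pairings of 2n people are counted by C_n; 16 people gives n = 8.
C_8 = C(16,8)/9 = 12870/9 = 1430.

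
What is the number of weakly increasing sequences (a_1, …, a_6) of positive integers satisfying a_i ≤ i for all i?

132

Such sub-staircase sequences of length n are counted by C_n; here n = 6.
C_6 = C(12,6)/7 = 924/7 = 132.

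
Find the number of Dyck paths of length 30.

9694845

A Dyck path with 15 up-steps and 15 down-steps has semilength 15, so there are C_15 of them.
C_15 = C(30,15)/16 = 155117520/16 = 9694845.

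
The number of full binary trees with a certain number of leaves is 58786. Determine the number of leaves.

12

Full binary trees with L leaves are counted by C_{L−1}. The Catalan number equal to 58786 is C_11.
So the index is 11, and the number of leaves is 11 + 1 = 12.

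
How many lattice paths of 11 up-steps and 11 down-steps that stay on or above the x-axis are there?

Paths of 11 up- and 11 down-steps that never dip below the axis are Dyck paths; their count is C_11.
C_11 = C(22,11)/12 = 705432/12 = 58786.

58786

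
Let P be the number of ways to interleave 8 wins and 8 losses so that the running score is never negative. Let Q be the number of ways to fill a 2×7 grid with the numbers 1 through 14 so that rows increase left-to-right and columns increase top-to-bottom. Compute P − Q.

Ballot sequences with n votes each where one side never trails are Dyck words, counted by C_n; here n = 8. So P = C_8 = 1430.
By the hook-length formula (or a Dyck-path bijection), SYT of shape 2×7 number C_7. So Q = C_7 = 429.
P − Q = 1430 − 429 = 1001.

1001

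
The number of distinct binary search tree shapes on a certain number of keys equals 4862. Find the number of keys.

Binary search tree shapes on n keys are counted by C_n, and C_9 = 4862.

9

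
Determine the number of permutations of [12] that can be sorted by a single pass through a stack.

208012

Stack-sortable permutations are exactly the 231-avoiding ones, counted by C_n; here n = 12.
C_12 = C(24,12)/13 = 2704156/13 = 208012.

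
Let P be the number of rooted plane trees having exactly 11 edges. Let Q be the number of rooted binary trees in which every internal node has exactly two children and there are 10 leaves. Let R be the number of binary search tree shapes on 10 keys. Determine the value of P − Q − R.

37128

A rooted plane tree with 11 edges has 12 nodes, and the count is C_11. So P = C_11 = 58786.
Full binary trees with 10 leaves have 10−1 = 9 internal nodes, so there are C_9 of them. So Q = C_9 = 4862.
Binary trees (left/right distinguished) on n nodes are counted by C_n; here n = 10. So R = C_10 = 16796.
P − Q − R = 58786 − 4862 − 16796 = 37128.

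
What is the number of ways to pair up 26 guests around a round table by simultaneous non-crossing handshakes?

742900

Non-crossing handshake pairings of 2n people are counted by C_n; 26 people gives n = 13.
C_13 = C(26,13)/14 = 10400600/14 = 742900.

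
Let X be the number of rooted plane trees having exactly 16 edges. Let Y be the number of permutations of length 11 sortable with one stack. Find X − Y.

35298884

Rooted ordered trees with n edges are counted by C_n; here n = 16. So X = C_16 = 35357670.
Stack-sortable permutations are exactly the 231-avoiding ones, counted by C_n; here n = 11. So Y = C_11 = 58786.
X − Y = 35357670 − 58786 = 35298884.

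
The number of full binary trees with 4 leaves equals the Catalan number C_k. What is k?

Full binary trees with 4 leaves have 4−1 = 3 internal nodes, so there are C_3 of them.

3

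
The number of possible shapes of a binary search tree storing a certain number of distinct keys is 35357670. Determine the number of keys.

Binary search tree shapes on n keys are counted by C_n. The Catalan number equal to 35357670 is C_16.

16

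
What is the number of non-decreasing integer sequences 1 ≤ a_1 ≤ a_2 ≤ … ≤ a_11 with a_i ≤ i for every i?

Such sub-staircase sequences of length n are counted by C_n; here n = 11.
C_11 = C(22,11)/12 = 705432/12 = 58786.

58786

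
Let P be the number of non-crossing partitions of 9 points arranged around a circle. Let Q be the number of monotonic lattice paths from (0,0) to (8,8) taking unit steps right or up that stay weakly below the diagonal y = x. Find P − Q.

3432

Non-crossing partitions of an n-element set are counted by C_n; here n = 9. So P = C_9 = 4862.
Monotone paths in an n×n grid that stay weakly below the diagonal are counted by C_n; here n = 8. So Q = C_8 = 1430.
P − Q = 4862 − 1430 = 3432.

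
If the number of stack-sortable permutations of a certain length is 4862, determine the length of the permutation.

9

Stack-sortable permutations of [n] are counted by C_n. The Catalan number equal to 4862 is C_9.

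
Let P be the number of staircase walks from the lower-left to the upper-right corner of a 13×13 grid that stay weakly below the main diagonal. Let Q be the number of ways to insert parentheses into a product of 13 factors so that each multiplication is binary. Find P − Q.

Sub-diagonal monotone paths from (0,0) to (13,13) biject with Dyck paths of semilength 13, giving C_13. So P = C_13 = 742900.
Bracketing 13 factors into binary products is counted by C_{13−1} = C_12. So Q = C_12 = 208012.
P − Q = 742900 − 208012 = 534888.

534888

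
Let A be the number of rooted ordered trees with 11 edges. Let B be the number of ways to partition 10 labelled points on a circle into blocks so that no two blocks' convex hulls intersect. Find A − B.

Rooted ordered trees with n edges are counted by C_n; here n = 11. So A = C_11 = 58786.
The non-crossing partitions of [10] form a lattice of size C_10. So B = C_10 = 16796.
A − B = 58786 − 16796 = 41990.

41990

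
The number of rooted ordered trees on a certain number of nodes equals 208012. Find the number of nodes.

13

Rooted ordered trees on m nodes are counted by C_{m−1}; 208012 = C_12.
So the index is 12, and the number of nodes is 12 + 1 = 13.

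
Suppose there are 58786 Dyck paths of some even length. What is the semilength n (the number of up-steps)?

Dyck paths of semilength n are counted by C_n; 58786 = C_11.

11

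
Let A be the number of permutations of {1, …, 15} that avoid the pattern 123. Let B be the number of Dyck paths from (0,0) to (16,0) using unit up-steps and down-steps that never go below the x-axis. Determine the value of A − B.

9693415

Permutations of [n] avoiding any single length-3 pattern are counted by C_n; here n = 15. So A = C_15 = 9694845.
A Dyck path with 8 up-steps and 8 down-steps has semilength 8, so there are C_8 of them. So B = C_8 = 1430.
A − B = 9694845 − 1430 = 9693415.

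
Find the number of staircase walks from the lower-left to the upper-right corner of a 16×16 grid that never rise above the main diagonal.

Monotone paths in an n×n grid that stay weakly below the diagonal are counted by C_n; here n = 16.
C_16 = 35357670.

35357670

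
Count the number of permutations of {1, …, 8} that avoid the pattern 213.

Permutations of [n] avoiding any single length-3 pattern are counted by C_n; here n = 8.
C_8 = C_7 · 2(2·7+1)/(7+2) = 429 · 30/9 = 1430.

1430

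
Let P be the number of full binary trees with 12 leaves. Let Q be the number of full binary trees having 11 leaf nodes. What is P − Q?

A full binary tree with L leaves has L−1 internal nodes and is counted by C_{L−1}; L = 12 gives C_11. So P = C_11 = 58786.
A full binary tree with L leaves has L−1 internal nodes and is counted by C_{L−1}; L = 11 gives C_10. So Q = C_10 = 16796.
P − Q = 58786 − 16796 = 41990.

41990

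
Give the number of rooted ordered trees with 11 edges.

A rooted plane tree with 11 edges has 12 nodes, and the count is C_11.
C_11 = 58786.

58786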